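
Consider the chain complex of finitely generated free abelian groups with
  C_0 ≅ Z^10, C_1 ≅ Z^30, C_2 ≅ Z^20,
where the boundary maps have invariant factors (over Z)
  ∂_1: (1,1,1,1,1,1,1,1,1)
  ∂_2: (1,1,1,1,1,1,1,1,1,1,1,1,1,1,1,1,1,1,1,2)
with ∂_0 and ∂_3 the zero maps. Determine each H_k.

H_0 ≅ Z,  H_1 ≅ Z × Z/2,  H_2 = 0.

H_0: b_0 = 10 − 0 − 9 = 1; torsion from ∂_1 factors > 1: none. So H_0 ≅ Z.
H_1: b_1 = 30 − 9 − 20 = 1; torsion from ∂_2 factors > 1: [2]. So H_1 ≅ Z × Z/2.
H_2: b_2 = 20 − 20 − 0 = 0; torsion from ∂_3 factors > 1: none. So H_2 ≅ 0.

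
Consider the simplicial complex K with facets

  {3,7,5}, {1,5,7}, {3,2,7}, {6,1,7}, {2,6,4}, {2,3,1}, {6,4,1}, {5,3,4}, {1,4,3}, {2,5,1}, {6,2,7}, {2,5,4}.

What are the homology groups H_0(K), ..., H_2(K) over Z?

H_0 = Z,  H_1 = Z/2,  H_2 = 0.

Order the vertices as 1 < 2 < 3 < 4 < 5 < 6 < 7. Listing each simplex with vertices in this order, K has dimension 2 with simplices:

  0-simplices (7): [1], [2], [3], [4], [5], [6], [7]
  1-simplices (18): [1,2], [1,3], [1,4], [1,5], [1,6], [1,7], [2,3], [2,4], [2,5], [2,6], [2,7], [3,4], [3,5], [3,7], [4,5], [4,6], [5,7], [6,7]
  2-simplices (12): [1,2,3], [1,2,5], [1,3,4], [1,4,6], [1,5,7], [1,6,7], [2,3,7], [2,4,5], [2,4,6], [2,6,7], [3,4,5], [3,5,7]

so the chain groups are C_0 ≅ Z^7, C_1 ≅ Z^18, C_2 ≅ Z^12.

∂_1: C_1 → C_0 is given by ∂[p,q] = [q] − [p]. For instance
  ∂[1,7] = [7] − [1].
The resulting 7×18 matrix has rank 6, and its Smith normal form has invariant factors (1,1,1,1,1,1).

∂_2: C_2 → C_1 acts by ∂[p,q,r] = [q,r] − [p,r] + [p,q]. For instance
  ∂[1,3,4] = [3,4] − [1,4] + [1,3],
  ∂[2,6,7] = [6,7] − [2,7] + [2,6].
The 18×12 boundary matrix has rank 12 and Smith normal form diag(1,1,1,1,1,1,1,1,1,1,1,2).

From H_k ≅ ker(∂_k) / im(∂_{k+1}) we obtain:

  H_0: rank C_0 − rank ∂_1 = 7 − 6 = 1, and the invariant factors of ∂_1 are all 1, so H_0 ≅ Z.
  H_1: rank ker ∂_1 − rank ∂_2 = (18 − 6) − 12 = 0, and ∂_2 has invariant factor 2 > 1, so H_1 ≅ Z/2.
  H_2: rank ker ∂_2 − rank ∂_3 = (12 − 12) − 0 = 0, and there is no ∂_3, so H_2 ≅ 0.

As a check, the Euler characteristic is 7 − 18 + 12 = 1, which agrees with 1 − 0 + 0 = 1.
(K is a triangulation of the real projective plane RP^2.)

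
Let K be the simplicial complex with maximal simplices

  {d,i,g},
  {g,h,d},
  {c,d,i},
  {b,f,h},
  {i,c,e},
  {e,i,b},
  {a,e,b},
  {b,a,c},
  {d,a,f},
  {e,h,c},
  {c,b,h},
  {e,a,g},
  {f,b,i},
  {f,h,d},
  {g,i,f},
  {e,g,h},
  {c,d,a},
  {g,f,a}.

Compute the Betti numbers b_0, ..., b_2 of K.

We work with the vertex ordering a < b < c < d < e < f < g < h < i. The simplices of K, each written with vertices in increasing order, are:

  0-simplices (9): a, b, c, d, e, f, g, h, i
  1-simplices (27): ab, ac, ad, ae, af, ag, bc, be, bf, bh, bi, cd, ce, ch, ci, df, dg, dh, di, eg, eh, ei, fg, fh, fi, gh, gi
  2-simplices (18): abc, abe, acd, adf, aeg, afg, bch, bei, bfh, bfi, cdi, ceh, cei, dfh, dgh, dgi, egh, fgi

giving chain groups C_0 ≅ Z^9, C_1 ≅ Z^27, C_2 ≅ Z^18.

Boundary ∂_1: C_1 → C_0 maps an edge to its endpoints' difference, ∂[p,q] = q − p. For instance
  ∂ce = e − c.
The 9×27 boundary matrix has rank 8 and Smith normal form diag(1,1,1,1,1,1,1,1).

∂_2: C_2 → C_1 sends each 2-simplex [p,q,r] to [q,r] − [p,r] + [p,q]. For instance
  ∂bfh = fh − bh + bf,
  ∂abe = be − ae + ab.
This gives a 27×18 integer matrix of rank 18; reducing to Smith normal form yields diagonal entries (1,1,1,1,1,1,1,1,1,1,1,1,1,1,1,1,1,2).

Computing H_k = (kernel of ∂_k) / (image of ∂_{k+1}):

  H_0: rank C_0 − rank ∂_1 = 9 − 8 = 1, and the invariant factors of ∂_1 are all 1, so H_0 = Z.
  H_1: rank ker ∂_1 − rank ∂_2 = (27 − 8) − 18 = 1, and ∂_2 has invariant factor 2 > 1, so H_1 = Z ⊕ Z/2.
  H_2: rank ker ∂_2 − rank ∂_3 = (18 − 18) − 0 = 0, and there is no ∂_3, so H_2 = 0.

As a check, the Euler characteristic is 9 − 27 + 18 = 0, which agrees with 1 − 1 + 0 = 0.

Hence the Betti numbers are b_0 = 1, b_1 = 1, b_2 = 0.

b_0 = 1, b_1 = 1, b_2 = 0.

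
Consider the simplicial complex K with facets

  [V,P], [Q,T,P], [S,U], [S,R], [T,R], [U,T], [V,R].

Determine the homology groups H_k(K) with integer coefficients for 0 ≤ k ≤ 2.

Take the total order P < Q < R < S < T < U < V on the vertex set. Then K (dimension 2) consists of the simplices:

  0-simplices (7): P, Q, R, S, T, U, V
  1-simplices (9): PQ, PT, PV, QT, RS, RT, RV, SU, TU
  2-simplices (1): PQT

giving chain groups C_0 ≅ Z^7, C_1 ≅ Z^9, C_2 ≅ Z^1.

∂_1: C_1 → C_0 is given by ∂[p,q] = [q] − [p].
The 7×9 boundary matrix has rank 6 and Smith normal form diag(1,1,1,1,1,1).

Boundary ∂_2: C_2 → C_1 maps a triangle to the signed sum of its edges. For instance
  ∂PQT = QT − PT + PQ.
This gives a 9×1 integer matrix of rank 1; reducing to Smith normal form yields diagonal entries (1).

Now H_k = ker ∂_k / im ∂_{k+1}, so:

  H_0: rank C_0 − rank ∂_1 = 7 − 6 = 1, and the invariant factors of ∂_1 are all 1, so H_0 ≅ Z.
  H_1: rank ker ∂_1 − rank ∂_2 = (9 − 6) − 1 = 2, and the invariant factors of ∂_2 are all 1, so H_1 ≅ Z^2.
  H_2: rank ker ∂_2 − rank ∂_3 = (1 − 1) − 0 = 0, and there is no ∂_3, so H_2 ≅ 0.

As a check, the Euler characteristic is 7 − 9 + 1 = -1, which agrees with 1 − 2 + 0 = -1.

H_0 = Z,  H_1 = Z^2,  H_2 = 0.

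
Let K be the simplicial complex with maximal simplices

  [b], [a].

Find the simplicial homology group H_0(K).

H_0 ≅ Z^2.

We work with the vertex ordering a < b. The simplices of K, each written with vertices in increasing order, are:

  0-simplices (2): a, b

giving chain groups C_0 ≅ Z^2.

From H_k ≅ ker(∂_k) / im(∂_{k+1}) we obtain:

  H_0: rank C_0 − rank ∂_1 = 2 − 0 = 2, and there is no ∂_1, so H_0 = Z^2.

(K is a triangulation of a set of 2 points.)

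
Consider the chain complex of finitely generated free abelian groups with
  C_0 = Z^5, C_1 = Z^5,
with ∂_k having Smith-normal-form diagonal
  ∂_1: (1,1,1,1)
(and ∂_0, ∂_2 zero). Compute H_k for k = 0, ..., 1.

H_0 = Z,  H_1 = Z.

H_0: b_0 = 5 − 0 − 4 = 1; torsion from ∂_1 factors > 1: none. So H_0 = Z.
H_1: b_1 = 5 − 4 − 0 = 1; torsion from ∂_2 factors > 1: none. So H_1 = Z.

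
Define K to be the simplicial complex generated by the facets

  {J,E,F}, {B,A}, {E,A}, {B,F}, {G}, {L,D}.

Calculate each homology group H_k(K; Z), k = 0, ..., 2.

H_0 ≅ Z^3,  H_1 ≅ Z,  H_2 = 0.

Take the total order A < B < D < E < F < G < J < L on the vertex set. Then K (dimension 2) consists of the simplices:

  0-simplices (8): A, B, D, E, F, G, J, L
  1-simplices (7): AB, AE, BF, DL, EF, EJ, FJ
  2-simplices (1): EFJ

so the chain groups are C_0 ≅ Z^8, C_1 ≅ Z^7, C_2 ≅ Z^1.

∂_1: C_1 → C_0 sends each edge [p,q] (with p < q) to q − p.
The 8×7 boundary matrix has rank 5 and Smith normal form diag(1,1,1,1,1).

Boundary ∂_2: C_2 → C_1 maps a triangle to the signed sum of its edges. For instance
  ∂EFJ = FJ − EJ + EF.
This gives a 7×1 integer matrix of rank 1; reducing to Smith normal form yields diagonal entries (1).

Computing H_k = (kernel of ∂_k) / (image of ∂_{k+1}):

  H_0: rank C_0 − rank ∂_1 = 8 − 5 = 3, and the invariant factors of ∂_1 are all 1, so H_0 = Z^3.
  H_1: rank ker ∂_1 − rank ∂_2 = (7 − 5) − 1 = 1, and the invariant factors of ∂_2 are all 1, so H_1 = Z.
  H_2: rank ker ∂_2 − rank ∂_3 = (1 − 1) − 0 = 0, and there is no ∂_3, so H_2 = 0.

As a check, the Euler characteristic is 8 − 7 + 1 = 2, which agrees with 3 − 1 + 0 = 2.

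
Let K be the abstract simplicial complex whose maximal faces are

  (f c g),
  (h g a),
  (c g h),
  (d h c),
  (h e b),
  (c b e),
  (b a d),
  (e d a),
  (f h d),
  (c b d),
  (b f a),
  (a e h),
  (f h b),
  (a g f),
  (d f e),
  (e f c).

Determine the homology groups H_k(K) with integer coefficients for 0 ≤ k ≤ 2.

H_0 = Z,  H_1 = Z^2,  H_2 = Z.

Fix the vertex order a < b < c < d < e < f < g < h and write every simplex with vertices in increasing order. Then dim K = 2 and the simplices of K are:

  0-simplices (8): a, b, c, d, e, f, g, h
  1-simplices (24): ab, ad, ae, af, ag, ah, bc, bd, be, bf, bh, cd, ce, cf, cg, ch, de, df, dh, ef, eh, fg, fh, gh
  2-simplices (16): abd, abf, ade, aeh, afg, agh, bcd, bce, beh, bfh, cdh, cef, cfg, cgh, def, dfh

giving chain groups C_0 ≅ Z^8, C_1 ≅ Z^24, C_2 ≅ Z^16.

Boundary ∂_1: C_1 → C_0 is given by ∂[p,q] = [q] − [p]. For instance
  ∂ae = e − a.
As a 8×24 matrix over Z this has rank 7, with invariant factors (1,1,1,1,1,1,1).

∂_2: C_2 → C_1 maps a triangle to the signed sum of its edges. For instance
  ∂beh = eh − bh + be,
  ∂def = ef − df + de.
This gives a 24×16 integer matrix of rank 15; reducing to Smith normal form yields diagonal entries (1,1,1,1,1,1,1,1,1,1,1,1,1,1,1).

Computing H_k = (kernel of ∂_k) / (image of ∂_{k+1}):

  H_0: rank C_0 − rank ∂_1 = 8 − 7 = 1, and the invariant factors of ∂_1 are all 1, so H_0 = Z.
  H_1: rank ker ∂_1 − rank ∂_2 = (24 − 7) − 15 = 2, and the invariant factors of ∂_2 are all 1, so H_1 = Z^2.
  H_2: rank ker ∂_2 − rank ∂_3 = (16 − 15) − 0 = 1, and there is no ∂_3, so H_2 = Z.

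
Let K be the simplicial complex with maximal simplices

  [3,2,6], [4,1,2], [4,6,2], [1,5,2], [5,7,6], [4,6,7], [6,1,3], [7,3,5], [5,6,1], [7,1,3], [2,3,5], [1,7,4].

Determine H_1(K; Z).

We work with the vertex ordering 1 < 2 < 3 < 4 < 5 < 6 < 7. The simplices of K, each written with vertices in increasing order, are:

  0-simplices (7): [1], [2], [3], [4], [5], [6], [7]
  1-simplices (18): [1,2], [1,3], [1,4], [1,5], [1,6], [1,7], [2,3], [2,4], [2,5], [2,6], [3,5], [3,6], [3,7], [4,6], [4,7], [5,6], [5,7], [6,7]
  2-simplices (12): [1,2,4], [1,2,5], [1,3,6], [1,3,7], [1,4,7], [1,5,6], [2,3,5], [2,3,6], [2,4,6], [3,5,7], [4,6,7], [5,6,7]

so the chain groups are C_0 ≅ Z^7, C_1 ≅ Z^18, C_2 ≅ Z^12.

∂_1: C_1 → C_0 maps an edge to its endpoints' difference, ∂[p,q] = q − p.
This gives a 7×18 integer matrix of rank 6; reducing to Smith normal form yields diagonal entries (1,1,1,1,1,1).

The boundary map ∂_2: C_2 → C_1 maps a triangle to the signed sum of its edges. For instance
  ∂[2,4,6] = [4,6] − [2,6] + [2,4],
  ∂[3,5,7] = [5,7] − [3,7] + [3,5].
As a 18×12 matrix over Z this has rank 12, with invariant factors (1,1,1,1,1,1,1,1,1,1,1,2).

Now H_k = ker ∂_k / im ∂_{k+1}, so:

  H_1: rank ker ∂_1 − rank ∂_2 = (18 − 6) − 12 = 0, and ∂_2 has invariant factor 2 > 1, so H_1 = Z/2Z.

(K is a triangulation of the real projective plane RP^2.)

H_1 = Z/2Z.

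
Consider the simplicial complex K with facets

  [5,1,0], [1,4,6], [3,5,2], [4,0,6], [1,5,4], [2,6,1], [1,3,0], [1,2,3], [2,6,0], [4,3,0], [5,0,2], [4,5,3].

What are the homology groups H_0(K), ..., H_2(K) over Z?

H_0 ≅ Z,  H_1 ≅ Z/2,  H_2 = 0.

Order the vertices as 0 < 1 < 2 < 3 < 4 < 5 < 6. Listing each simplex with vertices in this order, K has dimension 2 with simplices:

  0-simplices (7): [0], [1], [2], [3], [4], [5], [6]
  1-simplices (18): [0,1], [0,2], [0,3], [0,4], [0,5], [0,6], [1,2], [1,3], [1,4], [1,5], [1,6], [2,3], [2,5], [2,6], [3,4], [3,5], [4,5], [4,6]
  2-simplices (12): [0,1,3], [0,1,5], [0,2,5], [0,2,6], [0,3,4], [0,4,6], [1,2,3], [1,2,6], [1,4,5], [1,4,6], [2,3,5], [3,4,5]

Hence C_0 ≅ Z^7, C_1 ≅ Z^18, C_2 ≅ Z^12.

Boundary ∂_1: C_1 → C_0 sends each edge [p,q] (with p < q) to q − p. For instance
  ∂[1,2] = [2] − [1].
The resulting 7×18 matrix has rank 6, and its Smith normal form has invariant factors (1,1,1,1,1,1).

Boundary ∂_2: C_2 → C_1 sends each 2-simplex [p,q,r] to [q,r] − [p,r] + [p,q]. For instance
  ∂[1,4,6] = [4,6] − [1,6] + [1,4],
  ∂[0,4,6] = [4,6] − [0,6] + [0,4].
This gives a 18×12 integer matrix of rank 12; reducing to Smith normal form yields diagonal entries (1,1,1,1,1,1,1,1,1,1,1,2).

From H_k ≅ ker(∂_k) / im(∂_{k+1}) we obtain:

  H_0: rank C_0 − rank ∂_1 = 7 − 6 = 1, and the invariant factors of ∂_1 are all 1, so H_0 = Z.
  H_1: rank ker ∂_1 − rank ∂_2 = (18 − 6) − 12 = 0, and ∂_2 has invariant factor 2 > 1, so H_1 = Z/2.
  H_2: rank ker ∂_2 − rank ∂_3 = (12 − 12) − 0 = 0, and there is no ∂_3, so H_2 = 0.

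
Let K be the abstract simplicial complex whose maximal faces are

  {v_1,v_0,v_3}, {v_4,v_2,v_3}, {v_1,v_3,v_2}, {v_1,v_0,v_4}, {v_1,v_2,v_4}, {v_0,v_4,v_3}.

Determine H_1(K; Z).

We work with the vertex ordering v_0 < v_1 < v_2 < v_3 < v_4. The simplices of K, each written with vertices in increasing order, are:

  0-simplices (5): [v_0], [v_1], [v_2], [v_3], [v_4]
  1-simplices (9): [v_0,v_1], [v_0,v_3], [v_0,v_4], [v_1,v_2], [v_1,v_3], [v_1,v_4], [v_2,v_3], [v_2,v_4], [v_3,v_4]
  2-simplices (6): [v_0,v_1,v_3], [v_0,v_1,v_4], [v_0,v_3,v_4], [v_1,v_2,v_3], [v_1,v_2,v_4], [v_2,v_3,v_4]

Hence C_0 ≅ Z^5, C_1 ≅ Z^9, C_2 ≅ Z^6.

Boundary ∂_1: C_1 → C_0 sends each edge [p,q] (with p < q) to q − p.
The 5×9 boundary matrix has rank 4 and Smith normal form diag(1,1,1,1).

∂_2: C_2 → C_1 acts by ∂[p,q,r] = [q,r] − [p,r] + [p,q]. For instance
  ∂[v_0,v_1,v_4] = [v_1,v_4] − [v_0,v_4] + [v_0,v_1],
  ∂[v_0,v_1,v_3] = [v_1,v_3] − [v_0,v_3] + [v_0,v_1].
The 9×6 boundary matrix has rank 5 and Smith normal form diag(1,1,1,1,1).

Reading off H_k = ker ∂_k / im ∂_{k+1}:

  H_1: rank ker ∂_1 − rank ∂_2 = (9 − 4) − 5 = 0, and the invariant factors of ∂_2 are all 1, so H_1 = 0.

H_1 = 0.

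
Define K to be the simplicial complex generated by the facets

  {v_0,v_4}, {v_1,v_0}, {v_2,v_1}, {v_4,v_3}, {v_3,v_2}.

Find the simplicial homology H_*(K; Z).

H_0 = Z,  H_1 = Z.

Order the vertices as v_0 < v_1 < v_2 < v_3 < v_4. Listing each simplex with vertices in this order, K has dimension 1 with simplices:

  0-simplices (5): [v_0], [v_1], [v_2], [v_3], [v_4]
  1-simplices (5): [v_0,v_1], [v_0,v_4], [v_1,v_2], [v_2,v_3], [v_3,v_4]

Hence C_0 ≅ Z^5, C_1 ≅ Z^5.

Boundary ∂_1: C_1 → C_0 sends each edge [p,q] (with p < q) to q − p. For instance
  ∂[v_2,v_3] = [v_3] − [v_2].
As a 5×5 matrix over Z this has rank 4, with invariant factors (1,1,1,1).

From H_k ≅ ker(∂_k) / im(∂_{k+1}) we obtain:

  H_0: rank C_0 − rank ∂_1 = 5 − 4 = 1, and the invariant factors of ∂_1 are all 1, so H_0 ≅ Z.
  H_1: rank ker ∂_1 − rank ∂_2 = (5 − 4) − 0 = 1, and there is no ∂_2, so H_1 ≅ Z.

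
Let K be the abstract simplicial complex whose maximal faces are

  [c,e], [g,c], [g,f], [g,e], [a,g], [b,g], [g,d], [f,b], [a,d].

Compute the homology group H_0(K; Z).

H_0 ≅ Z.

Take the total order a < b < c < d < e < f < g on the vertex set. Then K (dimension 1) consists of the simplices:

  0-simplices (7): a, b, c, d, e, f, g
  1-simplices (9): ad, ag, bf, bg, ce, cg, dg, eg, fg

so the chain groups are C_0 ≅ Z^7, C_1 ≅ Z^9.

∂_1: C_1 → C_0 sends each edge [p,q] (with p < q) to q − p. For instance
  ∂dg = g − d.
The 7×9 boundary matrix has rank 6 and Smith normal form diag(1,1,1,1,1,1).

From H_k ≅ ker(∂_k) / im(∂_{k+1}) we obtain:

  H_0: rank C_0 − rank ∂_1 = 7 − 6 = 1, and the invariant factors of ∂_1 are all 1, so H_0 = Z.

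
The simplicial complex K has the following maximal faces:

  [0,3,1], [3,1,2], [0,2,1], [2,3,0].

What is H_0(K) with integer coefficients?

H_0 ≅ Z.

Fix the vertex order 0 < 1 < 2 < 3 and write every simplex with vertices in increasing order. Then dim K = 2 and the simplices of K are:

  0-simplices (4): [0], [1], [2], [3]
  1-simplices (6): [0,1], [0,2], [0,3], [1,2], [1,3], [2,3]
  2-simplices (4): [0,1,2], [0,1,3], [0,2,3], [1,2,3]

so the chain groups are C_0 ≅ Z^4, C_1 ≅ Z^6, C_2 ≅ Z^4.

The boundary map ∂_1: C_1 → C_0 maps an edge to its endpoints' difference, ∂[p,q] = q − p. For instance
  ∂[0,1] = [1] − [0].
The resulting 4×6 matrix has rank 3, and its Smith normal form has invariant factors (1,1,1).

The boundary map ∂_2: C_2 → C_1 maps a triangle to the signed sum of its edges. For instance
  ∂[0,1,2] = [1,2] − [0,2] + [0,1],
  ∂[0,2,3] = [2,3] − [0,3] + [0,2].
This gives a 6×4 integer matrix of rank 3; reducing to Smith normal form yields diagonal entries (1,1,1).

Now H_k = ker ∂_k / im ∂_{k+1}, so:

  H_0: rank C_0 − rank ∂_1 = 4 − 3 = 1, and the invariant factors of ∂_1 are all 1, so H_0 = Z.

(K is a triangulation of the 2-sphere S^2.)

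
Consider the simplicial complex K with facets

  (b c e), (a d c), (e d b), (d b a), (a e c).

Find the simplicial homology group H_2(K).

Order the vertices as a < b < c < d < e. Listing each simplex with vertices in this order, K has dimension 2 with simplices:

  0-simplices (5): a, b, c, d, e
  1-simplices (10): ab, ac, ad, ae, bc, bd, be, cd, ce, de
  2-simplices (5): abd, acd, ace, bce, bde

Hence C_0 ≅ Z^5, C_1 ≅ Z^10, C_2 ≅ Z^5.

The boundary map ∂_1: C_1 → C_0 sends each edge [p,q] (with p < q) to q − p.
The resulting 5×10 matrix has rank 4, and its Smith normal form has invariant factors (1,1,1,1).

The boundary map ∂_2: C_2 → C_1 maps a triangle to the signed sum of its edges. For instance
  ∂ace = ce − ae + ac,
  ∂bce = ce − be + bc.
The 10×5 boundary matrix has rank 5 and Smith normal form diag(1,1,1,1,1).

Now H_k = ker ∂_k / im ∂_{k+1}, so:

  H_2: rank ker ∂_2 − rank ∂_3 = (5 − 5) − 0 = 0, and there is no ∂_3, so H_2 = 0.

(K is a triangulation of the Möbius band.)

H_2 ≅ 0.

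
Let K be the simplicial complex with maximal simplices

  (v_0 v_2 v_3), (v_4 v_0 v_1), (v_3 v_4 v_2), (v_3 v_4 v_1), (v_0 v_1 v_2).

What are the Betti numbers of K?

We work with the vertex ordering v_0 < v_1 < v_2 < v_3 < v_4. The simplices of K, each written with vertices in increasing order, are:

  0-simplices (5): [v_0], [v_1], [v_2], [v_3], [v_4]
  1-simplices (10): [v_0,v_1], [v_0,v_2], [v_0,v_3], [v_0,v_4], [v_1,v_2], [v_1,v_3], [v_1,v_4], [v_2,v_3], [v_2,v_4], [v_3,v_4]
  2-simplices (5): [v_0,v_1,v_2], [v_0,v_1,v_4], [v_0,v_2,v_3], [v_1,v_3,v_4], [v_2,v_3,v_4]

Hence C_0 ≅ Z^5, C_1 ≅ Z^10, C_2 ≅ Z^5.

∂_1: C_1 → C_0 is given by ∂[p,q] = [q] − [p]. For instance
  ∂[v_1,v_4] = [v_4] − [v_1].
This gives a 5×10 integer matrix of rank 4; reducing to Smith normal form yields diagonal entries (1,1,1,1).

Boundary ∂_2: C_2 → C_1 maps a triangle to the signed sum of its edges. For instance
  ∂[v_1,v_3,v_4] = [v_3,v_4] − [v_1,v_4] + [v_1,v_3],
  ∂[v_0,v_1,v_2] = [v_1,v_2] − [v_0,v_2] + [v_0,v_1].
As a 10×5 matrix over Z this has rank 5, with invariant factors (1,1,1,1,1).

From H_k ≅ ker(∂_k) / im(∂_{k+1}) we obtain:

  H_0: rank C_0 − rank ∂_1 = 5 − 4 = 1, and the invariant factors of ∂_1 are all 1, so H_0 = Z.
  H_1: rank ker ∂_1 − rank ∂_2 = (10 − 4) − 5 = 1, and the invariant factors of ∂_2 are all 1, so H_1 = Z.
  H_2: rank ker ∂_2 − rank ∂_3 = (5 − 5) − 0 = 0, and there is no ∂_3, so H_2 = 0.

As a check, the Euler characteristic is 5 − 10 + 5 = 0, which agrees with 1 − 1 + 0 = 0.

Hence the Betti numbers are b_0 = 1, b_1 = 1, b_2 = 0.

b_0 = 1, b_1 = 1, b_2 = 0.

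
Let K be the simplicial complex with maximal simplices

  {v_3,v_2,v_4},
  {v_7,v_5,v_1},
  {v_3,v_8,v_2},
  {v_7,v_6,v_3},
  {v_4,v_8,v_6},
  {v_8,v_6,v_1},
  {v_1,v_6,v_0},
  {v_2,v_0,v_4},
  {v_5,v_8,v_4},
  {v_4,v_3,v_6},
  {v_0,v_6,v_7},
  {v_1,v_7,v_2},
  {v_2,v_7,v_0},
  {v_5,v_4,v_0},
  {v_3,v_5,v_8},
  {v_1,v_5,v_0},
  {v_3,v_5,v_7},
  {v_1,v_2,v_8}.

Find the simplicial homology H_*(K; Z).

Order the vertices as v_0 < v_1 < v_2 < v_3 < v_4 < v_5 < v_6 < v_7 < v_8. Listing each simplex with vertices in this order, K has dimension 2 with simplices:

  0-simplices (9): [v_0], [v_1], [v_2], [v_3], [v_4], [v_5], [v_6], [v_7], [v_8]
  1-simplices (27): (27 of them)
  2-simplices (18): (18 of them)

Hence C_0 ≅ Z^9, C_1 ≅ Z^27, C_2 ≅ Z^18.

The boundary map ∂_1: C_1 → C_0 sends each edge [p,q] (with p < q) to q − p.
The resulting 9×27 matrix has rank 8, and its Smith normal form has invariant factors (1,1,1,1,1,1,1,1).

∂_2: C_2 → C_1 sends each 2-simplex [p,q,r] to [q,r] − [p,r] + [p,q]. For instance
  ∂[v_3,v_5,v_7] = [v_5,v_7] − [v_3,v_7] + [v_3,v_5],
  ∂[v_0,v_6,v_7] = [v_6,v_7] − [v_0,v_7] + [v_0,v_6].
The resulting 27×18 matrix has rank 18, and its Smith normal form has invariant factors (1,1,1,1,1,1,1,1,1,1,1,1,1,1,1,1,1,2).

Computing H_k = (kernel of ∂_k) / (image of ∂_{k+1}):

  H_0: rank C_0 − rank ∂_1 = 9 − 8 = 1, and the invariant factors of ∂_1 are all 1, so H_0 = Z.
  H_1: rank ker ∂_1 − rank ∂_2 = (27 − 8) − 18 = 1, and ∂_2 has invariant factor 2 > 1, so H_1 = Z ⊕ Z/2Z.
  H_2: rank ker ∂_2 − rank ∂_3 = (18 − 18) − 0 = 0, and there is no ∂_3, so H_2 = 0.

H_0 ≅ Z,  H_1 ≅ Z ⊕ Z/2Z,  H_2 = 0.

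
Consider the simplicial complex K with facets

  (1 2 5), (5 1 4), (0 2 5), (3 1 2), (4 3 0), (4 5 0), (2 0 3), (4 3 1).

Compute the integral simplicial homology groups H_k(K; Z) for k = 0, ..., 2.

Fix the vertex order 0 < 1 < 2 < 3 < 4 < 5 and write every simplex with vertices in increasing order. Then dim K = 2 and the simplices of K are:

  0-simplices (6): [0], [1], [2], [3], [4], [5]
  1-simplices (12): [0,2], [0,3], [0,4], [0,5], [1,2], [1,3], [1,4], [1,5], [2,3], [2,5], [3,4], [4,5]
  2-simplices (8): [0,2,3], [0,2,5], [0,3,4], [0,4,5], [1,2,3], [1,2,5], [1,3,4], [1,4,5]

so the chain groups are C_0 ≅ Z^6, C_1 ≅ Z^12, C_2 ≅ Z^8.

Boundary ∂_1: C_1 → C_0 sends each edge [p,q] (with p < q) to q − p. For instance
  ∂[1,5] = [5] − [1].
The 6×12 boundary matrix has rank 5 and Smith normal form diag(1,1,1,1,1).

Boundary ∂_2: C_2 → C_1 sends each 2-simplex [p,q,r] to [q,r] − [p,r] + [p,q]. For instance
  ∂[1,3,4] = [3,4] − [1,4] + [1,3],
  ∂[1,4,5] = [4,5] − [1,5] + [1,4].
This gives a 12×8 integer matrix of rank 7; reducing to Smith normal form yields diagonal entries (1,1,1,1,1,1,1).

Computing H_k = (kernel of ∂_k) / (image of ∂_{k+1}):

  H_0: rank C_0 − rank ∂_1 = 6 − 5 = 1, and the invariant factors of ∂_1 are all 1, so H_0 ≅ Z.
  H_1: rank ker ∂_1 − rank ∂_2 = (12 − 5) − 7 = 0, and the invariant factors of ∂_2 are all 1, so H_1 ≅ 0.
  H_2: rank ker ∂_2 − rank ∂_3 = (8 − 7) − 0 = 1, and there is no ∂_3, so H_2 ≅ Z.

H_0 = Z,  H_1 = 0,  H_2 = Z.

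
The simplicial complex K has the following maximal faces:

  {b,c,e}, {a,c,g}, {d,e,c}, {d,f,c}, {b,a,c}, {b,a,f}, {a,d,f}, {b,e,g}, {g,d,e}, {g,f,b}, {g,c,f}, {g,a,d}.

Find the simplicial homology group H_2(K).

K has 7 vertices, 18 edges, 12 triangles.
rank ∂_2 = 12, rank ∂_3 = 0 ⇒ b_2 = 12 − 12 − 0 = 0. So H_2 ≅ 0.

H_2 ≅ 0.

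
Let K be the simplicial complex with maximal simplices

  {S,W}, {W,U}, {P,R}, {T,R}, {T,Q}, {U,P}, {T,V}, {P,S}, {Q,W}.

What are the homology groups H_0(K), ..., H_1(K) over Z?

We work with the vertex ordering P < Q < R < S < T < U < V < W. The simplices of K, each written with vertices in increasing order, are:

  0-simplices (8): P, Q, R, S, T, U, V, W
  1-simplices (9): PR, PS, PU, QT, QW, RT, SW, TV, UW

giving chain groups C_0 ≅ Z^8, C_1 ≅ Z^9.

The boundary map ∂_1: C_1 → C_0 maps an edge to its endpoints' difference, ∂[p,q] = q − p.
As a 8×9 matrix over Z this has rank 7, with invariant factors (1,1,1,1,1,1,1).

From H_k ≅ ker(∂_k) / im(∂_{k+1}) we obtain:

  H_0: rank C_0 − rank ∂_1 = 8 − 7 = 1, and the invariant factors of ∂_1 are all 1, so H_0 ≅ Z.
  H_1: rank ker ∂_1 − rank ∂_2 = (9 − 7) − 0 = 2, and there is no ∂_2, so H_1 ≅ Z^2.

H_0 = Z,  H_1 = Z^2.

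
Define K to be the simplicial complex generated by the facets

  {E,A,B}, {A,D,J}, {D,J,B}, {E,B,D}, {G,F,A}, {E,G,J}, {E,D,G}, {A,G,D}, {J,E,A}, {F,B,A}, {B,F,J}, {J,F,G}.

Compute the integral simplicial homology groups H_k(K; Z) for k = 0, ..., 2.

Order the vertices as A < B < D < E < F < G < J. Listing each simplex with vertices in this order, K has dimension 2 with simplices:

  0-simplices (7): A, B, D, E, F, G, J
  1-simplices (18): AB, AD, AE, AF, AG, AJ, BD, BE, BF, BJ, DE, DG, DJ, EG, EJ, FG, FJ, GJ
  2-simplices (12): ABE, ABF, ADG, ADJ, AEJ, AFG, BDE, BDJ, BFJ, DEG, EGJ, FGJ

Hence C_0 ≅ Z^7, C_1 ≅ Z^18, C_2 ≅ Z^12.

The boundary map ∂_1: C_1 → C_0 sends each edge [p,q] (with p < q) to q − p.
The resulting 7×18 matrix has rank 6, and its Smith normal form has invariant factors (1,1,1,1,1,1).

∂_2: C_2 → C_1 acts by ∂[p,q,r] = [q,r] − [p,r] + [p,q]. For instance
  ∂DEG = EG − DG + DE,
  ∂FGJ = GJ − FJ + FG.
The 18×12 boundary matrix has rank 12 and Smith normal form diag(1,1,1,1,1,1,1,1,1,1,1,2).

Reading off H_k = ker ∂_k / im ∂_{k+1}:

  H_0: rank C_0 − rank ∂_1 = 7 − 6 = 1, and the invariant factors of ∂_1 are all 1, so H_0 ≅ Z.
  H_1: rank ker ∂_1 − rank ∂_2 = (18 − 6) − 12 = 0, and ∂_2 has invariant factor 2 > 1, so H_1 ≅ Z/2Z.
  H_2: rank ker ∂_2 − rank ∂_3 = (12 − 12) − 0 = 0, and there is no ∂_3, so H_2 ≅ 0.

(K is a triangulation of the real projective plane RP^2.)

H_0 = Z,  H_1 = Z/2Z,  H_2 = 0.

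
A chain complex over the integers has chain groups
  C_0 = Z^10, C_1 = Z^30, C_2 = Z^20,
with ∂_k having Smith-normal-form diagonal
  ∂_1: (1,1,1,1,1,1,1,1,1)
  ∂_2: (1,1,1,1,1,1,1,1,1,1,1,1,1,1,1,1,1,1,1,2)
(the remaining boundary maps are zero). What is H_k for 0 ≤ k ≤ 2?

H_0 = Z,  H_1 = Z ⊕ Z/2,  H_2 = 0.

H_0: b_0 = 10 − 0 − 9 = 1; torsion from ∂_1 factors > 1: none. So H_0 = Z.
H_1: b_1 = 30 − 9 − 20 = 1; torsion from ∂_2 factors > 1: [2]. So H_1 = Z ⊕ Z/2.
H_2: b_2 = 20 − 20 − 0 = 0; torsion from ∂_3 factors > 1: none. So H_2 = 0.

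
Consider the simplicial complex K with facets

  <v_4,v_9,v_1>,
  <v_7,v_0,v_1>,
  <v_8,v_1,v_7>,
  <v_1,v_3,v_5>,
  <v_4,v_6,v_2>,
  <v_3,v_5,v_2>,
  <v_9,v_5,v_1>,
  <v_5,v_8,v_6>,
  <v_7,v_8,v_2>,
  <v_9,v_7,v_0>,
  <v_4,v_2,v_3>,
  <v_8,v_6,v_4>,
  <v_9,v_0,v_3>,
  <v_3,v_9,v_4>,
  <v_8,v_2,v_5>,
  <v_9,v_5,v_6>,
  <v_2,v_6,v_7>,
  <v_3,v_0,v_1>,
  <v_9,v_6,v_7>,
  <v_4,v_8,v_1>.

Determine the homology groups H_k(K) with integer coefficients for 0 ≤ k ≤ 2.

We work with the vertex ordering v_0 < v_1 < v_2 < v_3 < v_4 < v_5 < v_6 < v_7 < v_8 < v_9. The simplices of K, each written with vertices in increasing order, are:

  0-simplices (10): [v_0], [v_1], [v_2], [v_3], [v_4], [v_5], [v_6], [v_7], [v_8], [v_9]
  1-simplices (30): (30 of them)
  2-simplices (20): (20 of them)

giving chain groups C_0 ≅ Z^10, C_1 ≅ Z^30, C_2 ≅ Z^20.

∂_1: C_1 → C_0 sends each edge [p,q] (with p < q) to q − p.
The 10×30 boundary matrix has rank 9 and Smith normal form diag(1,1,1,1,1,1,1,1,1).

∂_2: C_2 → C_1 sends each 2-simplex [p,q,r] to [q,r] − [p,r] + [p,q]. For instance
  ∂[v_0,v_1,v_3] = [v_1,v_3] − [v_0,v_3] + [v_0,v_1],
  ∂[v_5,v_6,v_9] = [v_6,v_9] − [v_5,v_9] + [v_5,v_6].
As a 30×20 matrix over Z this has rank 20, with invariant factors (1,1,1,1,1,1,1,1,1,1,1,1,1,1,1,1,1,1,1,2).

Computing H_k = (kernel of ∂_k) / (image of ∂_{k+1}):

  H_0: rank C_0 − rank ∂_1 = 10 − 9 = 1, and the invariant factors of ∂_1 are all 1, so H_0 = Z.
  H_1: rank ker ∂_1 − rank ∂_2 = (30 − 9) − 20 = 1, and ∂_2 has invariant factor 2 > 1, so H_1 = Z ⊕ Z/2.
  H_2: rank ker ∂_2 − rank ∂_3 = (20 − 20) − 0 = 0, and there is no ∂_3, so H_2 = 0.

As a check, the Euler characteristic is 10 − 30 + 20 = 0, which agrees with 1 − 1 + 0 = 0.

H_0 ≅ Z,  H_1 ≅ Z ⊕ Z/2,  H_2 = 0.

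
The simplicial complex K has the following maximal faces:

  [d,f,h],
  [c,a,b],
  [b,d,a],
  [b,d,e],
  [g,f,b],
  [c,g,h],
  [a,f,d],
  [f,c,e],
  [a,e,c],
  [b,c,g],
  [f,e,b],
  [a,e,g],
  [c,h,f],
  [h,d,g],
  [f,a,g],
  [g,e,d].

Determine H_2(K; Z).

H_2 ≅ Z.

We work with the vertex ordering a < b < c < d < e < f < g < h. The simplices of K, each written with vertices in increasing order, are:

  0-simplices (8): a, b, c, d, e, f, g, h
  1-simplices (24): ab, ac, ad, ae, af, ag, bc, bd, be, bf, bg, ce, cf, cg, ch, de, df, dg, dh, ef, eg, fg, fh, gh
  2-simplices (16): abc, abd, ace, adf, aeg, afg, bcg, bde, bef, bfg, cef, cfh, cgh, deg, dfh, dgh

so the chain groups are C_0 ≅ Z^8, C_1 ≅ Z^24, C_2 ≅ Z^16.

Boundary ∂_1: C_1 → C_0 sends each edge [p,q] (with p < q) to q − p. For instance
  ∂ac = c − a.
The 8×24 boundary matrix has rank 7 and Smith normal form diag(1,1,1,1,1,1,1).

∂_2: C_2 → C_1 maps a triangle to the signed sum of its edges. For instance
  ∂abd = bd − ad + ab,
  ∂deg = eg − dg + de.
The resulting 24×16 matrix has rank 15, and its Smith normal form has invariant factors (1,1,1,1,1,1,1,1,1,1,1,1,1,1,1).

Now H_k = ker ∂_k / im ∂_{k+1}, so:

  H_2: rank ker ∂_2 − rank ∂_3 = (16 − 15) − 0 = 1, and there is no ∂_3, so H_2 = Z.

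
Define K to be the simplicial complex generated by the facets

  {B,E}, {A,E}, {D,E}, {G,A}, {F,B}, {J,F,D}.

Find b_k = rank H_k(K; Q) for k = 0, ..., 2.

b_0 = 1, b_1 = 1, b_2 = 0.

Take the total order A < B < D < E < F < G < J on the vertex set. Then K (dimension 2) consists of the simplices:

  0-simplices (7): A, B, D, E, F, G, J
  1-simplices (8): AE, AG, BE, BF, DE, DF, DJ, FJ
  2-simplices (1): DFJ

so the chain groups are C_0 ≅ Z^7, C_1 ≅ Z^8, C_2 ≅ Z^1.

The boundary map ∂_1: C_1 → C_0 is given by ∂[p,q] = [q] − [p]. For instance
  ∂BE = E − B.
This gives a 7×8 integer matrix of rank 6; reducing to Smith normal form yields diagonal entries (1,1,1,1,1,1).

Boundary ∂_2: C_2 → C_1 maps a triangle to the signed sum of its edges. For instance
  ∂DFJ = FJ − DJ + DF.
This gives a 8×1 integer matrix of rank 1; reducing to Smith normal form yields diagonal entries (1).

Now H_k = ker ∂_k / im ∂_{k+1}, so:

  H_0: rank C_0 − rank ∂_1 = 7 − 6 = 1, and the invariant factors of ∂_1 are all 1, so H_0 ≅ Z.
  H_1: rank ker ∂_1 − rank ∂_2 = (8 − 6) − 1 = 1, and the invariant factors of ∂_2 are all 1, so H_1 ≅ Z.
  H_2: rank ker ∂_2 − rank ∂_3 = (1 − 1) − 0 = 0, and there is no ∂_3, so H_2 ≅ 0.

As a check, the Euler characteristic is 7 − 8 + 1 = 0, which agrees with 1 − 1 + 0 = 0.

Hence the Betti numbers are b_0 = 1, b_1 = 1, b_2 = 0.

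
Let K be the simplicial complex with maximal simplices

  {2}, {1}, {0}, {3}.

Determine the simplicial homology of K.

We work with the vertex ordering 0 < 1 < 2 < 3. The simplices of K, each written with vertices in increasing order, are:

  0-simplices (4): [0], [1], [2], [3]

so the chain groups are C_0 ≅ Z^4.

From H_k ≅ ker(∂_k) / im(∂_{k+1}) we obtain:

  H_0: rank C_0 − rank ∂_1 = 4 − 0 = 4, and there is no ∂_1, so H_0 = Z^4.

H_0 ≅ Z^4.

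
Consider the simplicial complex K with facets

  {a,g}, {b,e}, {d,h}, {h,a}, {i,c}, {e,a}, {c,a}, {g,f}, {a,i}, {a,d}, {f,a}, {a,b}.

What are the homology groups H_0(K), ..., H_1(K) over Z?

Take the total order a < b < c < d < e < f < g < h < i on the vertex set. Then K (dimension 1) consists of the simplices:

  0-simplices (9): a, b, c, d, e, f, g, h, i
  1-simplices (12): ab, ac, ad, ae, af, ag, ah, ai, be, ci, dh, fg

so the chain groups are C_0 ≅ Z^9, C_1 ≅ Z^12.

∂_1: C_1 → C_0 sends each edge [p,q] (with p < q) to q − p. For instance
  ∂ad = d − a.
This gives a 9×12 integer matrix of rank 8; reducing to Smith normal form yields diagonal entries (1,1,1,1,1,1,1,1).

Computing H_k = (kernel of ∂_k) / (image of ∂_{k+1}):

  H_0: rank C_0 − rank ∂_1 = 9 − 8 = 1, and the invariant factors of ∂_1 are all 1, so H_0 = Z.
  H_1: rank ker ∂_1 − rank ∂_2 = (12 − 8) − 0 = 4, and there is no ∂_2, so H_1 = Z^4.

As a check, the Euler characteristic is 9 − 12 = -3, which agrees with 1 − 4 = -3.
(K is a triangulation of a wedge of 4 circles.)

H_0 = Z,  H_1 = Z^4.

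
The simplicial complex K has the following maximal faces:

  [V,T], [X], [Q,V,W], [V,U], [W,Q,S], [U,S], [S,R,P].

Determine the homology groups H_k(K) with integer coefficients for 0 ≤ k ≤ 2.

We work with the vertex ordering P < Q < R < S < T < U < V < W < X. The simplices of K, each written with vertices in increasing order, are:

  0-simplices (9): P, Q, R, S, T, U, V, W, X
  1-simplices (11): PR, PS, QS, QV, QW, RS, SU, SW, TV, UV, VW
  2-simplices (3): PRS, QSW, QVW

giving chain groups C_0 ≅ Z^9, C_1 ≅ Z^11, C_2 ≅ Z^3.

The boundary map ∂_1: C_1 → C_0 is given by ∂[p,q] = [q] − [p].
The 9×11 boundary matrix has rank 7 and Smith normal form diag(1,1,1,1,1,1,1).

Boundary ∂_2: C_2 → C_1 acts by ∂[p,q,r] = [q,r] − [p,r] + [p,q]. For instance
  ∂QVW = VW − QW + QV,
  ∂QSW = SW − QW + QS.
As a 11×3 matrix over Z this has rank 3, with invariant factors (1,1,1).

Reading off H_k = ker ∂_k / im ∂_{k+1}:

  H_0: rank C_0 − rank ∂_1 = 9 − 7 = 2, and the invariant factors of ∂_1 are all 1, so H_0 ≅ Z^2.
  H_1: rank ker ∂_1 − rank ∂_2 = (11 − 7) − 3 = 1, and the invariant factors of ∂_2 are all 1, so H_1 ≅ Z.
  H_2: rank ker ∂_2 − rank ∂_3 = (3 − 3) − 0 = 0, and there is no ∂_3, so H_2 ≅ 0.

H_0 ≅ Z^2,  H_1 ≅ Z,  H_2 = 0.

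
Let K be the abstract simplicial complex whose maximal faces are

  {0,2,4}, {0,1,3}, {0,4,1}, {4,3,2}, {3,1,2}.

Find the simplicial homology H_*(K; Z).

Take the total order 0 < 1 < 2 < 3 < 4 on the vertex set. Then K (dimension 2) consists of the simplices:

  0-simplices (5): [0], [1], [2], [3], [4]
  1-simplices (10): [0,1], [0,2], [0,3], [0,4], [1,2], [1,3], [1,4], [2,3], [2,4], [3,4]
  2-simplices (5): [0,1,3], [0,1,4], [0,2,4], [1,2,3], [2,3,4]

Hence C_0 ≅ Z^5, C_1 ≅ Z^10, C_2 ≅ Z^5.

∂_1: C_1 → C_0 is given by ∂[p,q] = [q] − [p]. For instance
  ∂[1,2] = [2] − [1].
This gives a 5×10 integer matrix of rank 4; reducing to Smith normal form yields diagonal entries (1,1,1,1).

Boundary ∂_2: C_2 → C_1 sends each 2-simplex [p,q,r] to [q,r] − [p,r] + [p,q]. For instance
  ∂[1,2,3] = [2,3] − [1,3] + [1,2],
  ∂[0,2,4] = [2,4] − [0,4] + [0,2].
The 10×5 boundary matrix has rank 5 and Smith normal form diag(1,1,1,1,1).

Reading off H_k = ker ∂_k / im ∂_{k+1}:

  H_0: rank C_0 − rank ∂_1 = 5 − 4 = 1, and the invariant factors of ∂_1 are all 1, so H_0 = Z.
  H_1: rank ker ∂_1 − rank ∂_2 = (10 − 4) − 5 = 1, and the invariant factors of ∂_2 are all 1, so H_1 = Z.
  H_2: rank ker ∂_2 − rank ∂_3 = (5 − 5) − 0 = 0, and there is no ∂_3, so H_2 = 0.

(K is a triangulation of the Möbius band.)

H_0 = Z,  H_1 = Z,  H_2 = 0.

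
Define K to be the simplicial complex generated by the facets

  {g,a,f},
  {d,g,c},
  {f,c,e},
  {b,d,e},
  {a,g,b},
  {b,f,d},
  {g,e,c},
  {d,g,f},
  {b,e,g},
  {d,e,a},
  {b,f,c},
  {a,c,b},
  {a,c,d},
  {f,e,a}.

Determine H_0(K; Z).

H_0 = Z.

We work with the vertex ordering a < b < c < d < e < f < g. The simplices of K, each written with vertices in increasing order, are:

  0-simplices (7): a, b, c, d, e, f, g
  1-simplices (21): ab, ac, ad, ae, af, ag, bc, bd, be, bf, bg, cd, ce, cf, cg, de, df, dg, ef, eg, fg
  2-simplices (14): abc, abg, acd, ade, aef, afg, bcf, bde, bdf, beg, cdg, cef, ceg, dfg

Hence C_0 ≅ Z^7, C_1 ≅ Z^21, C_2 ≅ Z^14.

The boundary map ∂_1: C_1 → C_0 maps an edge to its endpoints' difference, ∂[p,q] = q − p. For instance
  ∂bf = f − b.
The 7×21 boundary matrix has rank 6 and Smith normal form diag(1,1,1,1,1,1).

The boundary map ∂_2: C_2 → C_1 acts by ∂[p,q,r] = [q,r] − [p,r] + [p,q]. For instance
  ∂ceg = eg − cg + ce,
  ∂ade = de − ae + ad.
This gives a 21×14 integer matrix of rank 13; reducing to Smith normal form yields diagonal entries (1,1,1,1,1,1,1,1,1,1,1,1,1).

From H_k ≅ ker(∂_k) / im(∂_{k+1}) we obtain:

  H_0: rank C_0 − rank ∂_1 = 7 − 6 = 1, and the invariant factors of ∂_1 are all 1, so H_0 = Z.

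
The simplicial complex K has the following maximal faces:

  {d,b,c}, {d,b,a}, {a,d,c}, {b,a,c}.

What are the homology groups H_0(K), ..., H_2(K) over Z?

H_0 ≅ Z,  H_1 = 0,  H_2 ≅ Z.

K has 4 vertices, 6 edges, 4 triangles.
rank ∂_0 = 0, rank ∂_1 = 3 ⇒ b_0 = 4 − 0 − 3 = 1; all invariant factors of ∂_1 are 1 so no torsion. So H_0 = Z.
rank ∂_1 = 3, rank ∂_2 = 3 ⇒ b_1 = 6 − 3 − 3 = 0; all invariant factors of ∂_2 are 1 so no torsion. So H_1 = 0.
rank ∂_2 = 3, rank ∂_3 = 0 ⇒ b_2 = 4 − 3 − 0 = 1. So H_2 = Z.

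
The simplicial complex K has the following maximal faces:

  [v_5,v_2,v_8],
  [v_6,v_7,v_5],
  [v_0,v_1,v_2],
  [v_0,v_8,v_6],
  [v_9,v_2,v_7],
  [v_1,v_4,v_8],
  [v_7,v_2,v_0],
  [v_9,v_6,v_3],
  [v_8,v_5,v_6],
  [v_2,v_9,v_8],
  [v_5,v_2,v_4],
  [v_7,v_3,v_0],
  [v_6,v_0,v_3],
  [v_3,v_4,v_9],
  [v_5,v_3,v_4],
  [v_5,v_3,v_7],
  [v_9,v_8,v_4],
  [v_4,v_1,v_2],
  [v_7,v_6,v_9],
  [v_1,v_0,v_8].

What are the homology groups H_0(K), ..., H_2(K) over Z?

Fix the vertex order v_0 < v_1 < v_2 < v_3 < v_4 < v_5 < v_6 < v_7 < v_8 < v_9 and write every simplex with vertices in increasing order. Then dim K = 2 and the simplices of K are:

  0-simplices (10): [v_0], [v_1], [v_2], [v_3], [v_4], [v_5], [v_6], [v_7], [v_8], [v_9]
  1-simplices (30): (30 of them)
  2-simplices (20): (20 of them)

giving chain groups C_0 ≅ Z^10, C_1 ≅ Z^30, C_2 ≅ Z^20.

∂_1: C_1 → C_0 is given by ∂[p,q] = [q] − [p].
As a 10×30 matrix over Z this has rank 9, with invariant factors (1,1,1,1,1,1,1,1,1).

The boundary map ∂_2: C_2 → C_1 sends each 2-simplex [p,q,r] to [q,r] − [p,r] + [p,q]. For instance
  ∂[v_1,v_2,v_4] = [v_2,v_4] − [v_1,v_4] + [v_1,v_2],
  ∂[v_3,v_5,v_7] = [v_5,v_7] − [v_3,v_7] + [v_3,v_5].
This gives a 30×20 integer matrix of rank 20; reducing to Smith normal form yields diagonal entries (1,1,1,1,1,1,1,1,1,1,1,1,1,1,1,1,1,1,1,2).

Computing H_k = (kernel of ∂_k) / (image of ∂_{k+1}):

  H_0: rank C_0 − rank ∂_1 = 10 − 9 = 1, and the invariant factors of ∂_1 are all 1, so H_0 ≅ Z.
  H_1: rank ker ∂_1 − rank ∂_2 = (30 − 9) − 20 = 1, and ∂_2 has invariant factor 2 > 1, so H_1 ≅ Z ⊕ Z_2.
  H_2: rank ker ∂_2 − rank ∂_3 = (20 − 20) − 0 = 0, and there is no ∂_3, so H_2 ≅ 0.

As a check, the Euler characteristic is 10 − 30 + 20 = 0, which agrees with 1 − 1 + 0 = 0.

H_0 ≅ Z,  H_1 ≅ Z ⊕ Z_2,  H_2 = 0.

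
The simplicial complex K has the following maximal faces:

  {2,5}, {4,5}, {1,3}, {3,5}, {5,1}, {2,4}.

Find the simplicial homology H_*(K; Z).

Fix the vertex order 1 < 2 < 3 < 4 < 5 and write every simplex with vertices in increasing order. Then dim K = 1 and the simplices of K are:

  0-simplices (5): [1], [2], [3], [4], [5]
  1-simplices (6): [1,3], [1,5], [2,4], [2,5], [3,5], [4,5]

so the chain groups are C_0 ≅ Z^5, C_1 ≅ Z^6.

∂_1: C_1 → C_0 sends each edge [p,q] (with p < q) to q − p. For instance
  ∂[1,5] = [5] − [1].
As a 5×6 matrix over Z this has rank 4, with invariant factors (1,1,1,1).

Computing H_k = (kernel of ∂_k) / (image of ∂_{k+1}):

  H_0: rank C_0 − rank ∂_1 = 5 − 4 = 1, and the invariant factors of ∂_1 are all 1, so H_0 ≅ Z.
  H_1: rank ker ∂_1 − rank ∂_2 = (6 − 4) − 0 = 2, and there is no ∂_2, so H_1 ≅ Z^2.

As a check, the Euler characteristic is 5 − 6 = -1, which agrees with 1 − 2 = -1.

H_0 = Z,  H_1 = Z^2.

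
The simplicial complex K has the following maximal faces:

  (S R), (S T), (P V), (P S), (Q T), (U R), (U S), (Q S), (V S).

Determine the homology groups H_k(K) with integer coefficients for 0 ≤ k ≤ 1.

H_0 = Z,  H_1 = Z^3.

Order the vertices as P < Q < R < S < T < U < V. Listing each simplex with vertices in this order, K has dimension 1 with simplices:

  0-simplices (7): P, Q, R, S, T, U, V
  1-simplices (9): PS, PV, QS, QT, RS, RU, ST, SU, SV

giving chain groups C_0 ≅ Z^7, C_1 ≅ Z^9.

The boundary map ∂_1: C_1 → C_0 maps an edge to its endpoints' difference, ∂[p,q] = q − p.
The resulting 7×9 matrix has rank 6, and its Smith normal form has invariant factors (1,1,1,1,1,1).

Computing H_k = (kernel of ∂_k) / (image of ∂_{k+1}):

  H_0: rank C_0 − rank ∂_1 = 7 − 6 = 1, and the invariant factors of ∂_1 are all 1, so H_0 = Z.
  H_1: rank ker ∂_1 − rank ∂_2 = (9 − 6) − 0 = 3, and there is no ∂_2, so H_1 = Z^3.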